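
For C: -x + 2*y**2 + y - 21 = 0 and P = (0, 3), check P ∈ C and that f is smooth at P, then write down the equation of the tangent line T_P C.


Tangent line at P: -x + 13*y - 39 = 0.

Step 1: f(0, 3) = 0, so P lies on C.
Step 2: partial derivatives
  f_x(x, y) = -1, f_y(x, y) = 4*y + 1.
  f_x(P) = -1, f_y(P) = 13 (gradient nonzero, so P is smooth).
Step 3: tangent line at P: -1·(x − 0) + 13·(y − 3) = 0.
Expanding: -x + 13*y - 39 = 0.


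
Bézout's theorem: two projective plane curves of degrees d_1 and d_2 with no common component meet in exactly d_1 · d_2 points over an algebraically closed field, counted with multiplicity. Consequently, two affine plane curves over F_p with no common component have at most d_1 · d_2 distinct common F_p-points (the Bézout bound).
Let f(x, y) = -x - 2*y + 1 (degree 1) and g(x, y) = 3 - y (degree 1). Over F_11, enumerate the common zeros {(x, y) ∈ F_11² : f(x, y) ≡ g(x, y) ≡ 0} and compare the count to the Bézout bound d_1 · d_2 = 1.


Common zeros: {(6, 3)}; count = 1; Bézout bound = 1.

deg(f) = 1, deg(g) = 1, so Bézout bound = 1.
Scan x ∈ F_11. For each x, list the y ∈ F_11 with f(x, y) ≡ 0 and those with g(x, y) ≡ 0 (mod 11); the common zeros in that column are the intersection.
  x = 0: f ≡ 0 at y ∈ {6}; g ≡ 0 at y ∈ {3}; common: ∅.
  x = 1: f ≡ 0 at y ∈ {0}; g ≡ 0 at y ∈ {3}; common: ∅.
  x = 2: f ≡ 0 at y ∈ {5}; g ≡ 0 at y ∈ {3}; common: ∅.
  x = 3: f ≡ 0 at y ∈ {10}; g ≡ 0 at y ∈ {3}; common: ∅.
  x = 4: f ≡ 0 at y ∈ {4}; g ≡ 0 at y ∈ {3}; common: ∅.
  x = 5: f ≡ 0 at y ∈ {9}; g ≡ 0 at y ∈ {3}; common: ∅.
  x = 6: f ≡ 0 at y ∈ {3}; g ≡ 0 at y ∈ {3}; common: {3}.
  x = 7: f ≡ 0 at y ∈ {8}; g ≡ 0 at y ∈ {3}; common: ∅.
  x = 8: f ≡ 0 at y ∈ {2}; g ≡ 0 at y ∈ {3}; common: ∅.
  x = 9: f ≡ 0 at y ∈ {7}; g ≡ 0 at y ∈ {3}; common: ∅.
  x = 10: f ≡ 0 at y ∈ {1}; g ≡ 0 at y ∈ {3}; common: ∅.
Collecting: common zeros = {(6, 3)}, so the count is 1.
Comparison with the Bézout bound: 1 ≤ 1 = deg(f)·deg(g), as expected for curves with no common component (the bound is attained).


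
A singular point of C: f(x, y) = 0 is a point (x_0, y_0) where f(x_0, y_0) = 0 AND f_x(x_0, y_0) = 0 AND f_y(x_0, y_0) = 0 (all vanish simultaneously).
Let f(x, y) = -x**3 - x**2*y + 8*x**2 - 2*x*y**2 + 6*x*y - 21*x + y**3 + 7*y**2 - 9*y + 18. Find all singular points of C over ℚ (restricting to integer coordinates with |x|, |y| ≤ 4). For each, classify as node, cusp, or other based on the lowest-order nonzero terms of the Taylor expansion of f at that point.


Singular points: {(3, 0)}; classification: node.

Compute partial derivatives:
  f_x = -3*x**2 - 2*x*y + 16*x - 2*y**2 + 6*y - 21.
  f_y = -x**2 - 4*x*y + 6*x + 3*y**2 + 14*y - 9.
Scan x_0 ∈ {−4, ..., 4}. For each x_0, f_y(x_0, y) is a polynomial in y; find its integer roots y ∈ {−4, ..., 4}, then test f_x and f at those candidates.
  x = -4: f_y(-4, y) = 3*y**2 + 30*y - 49; no integer root y with |y| ≤ 4.
  x = -3: f_y(-3, y) = 3*y**2 + 26*y - 36; no integer root y with |y| ≤ 4.
  x = -2: f_y(-2, y) = 3*y**2 + 22*y - 25; vanishes at y ∈ {1}. (-2, 1): f_x = -57 ≠ 0.
  x = -1: f_y(-1, y) = 3*y**2 + 18*y - 16; no integer root y with |y| ≤ 4.
  x = 0: f_y(0, y) = 3*y**2 + 14*y - 9; no integer root y with |y| ≤ 4.
  x = 1: f_y(1, y) = 3*y**2 + 10*y - 4; no integer root y with |y| ≤ 4.
  x = 2: f_y(2, y) = 3*y**2 + 6*y - 1; no integer root y with |y| ≤ 4.
  x = 3: f_y(3, y) = 3*y**2 + 2*y; vanishes at y ∈ {0}. (3, 0): f_x = 0, f = 0 — SINGULAR.
  x = 4: f_y(4, y) = 3*y**2 - 2*y - 1; vanishes at y ∈ {1}. (4, 1): f_x = -9 ≠ 0.
Only singular point on the grid: (3, 0).
Classify: substitute x = 3 + u, y = 0 + v and expand: f = -u**3 - u**2*v - u**2 - 2*u*v**2 + v**3 + v**2.
No constant or linear terms (consistent with a singular point). Quadratic part: -u**2 + v**2. Cubic part: -u**3 - u**2*v - 2*u*v**2 + v**3.
The quadratic part v**2 - u**2 = (v − u)(v + u) splits into two distinct linear factors, so there are two distinct tangent lines y − 0 = ±(x − 3) — this is a node (ordinary double point).
Classification: node.


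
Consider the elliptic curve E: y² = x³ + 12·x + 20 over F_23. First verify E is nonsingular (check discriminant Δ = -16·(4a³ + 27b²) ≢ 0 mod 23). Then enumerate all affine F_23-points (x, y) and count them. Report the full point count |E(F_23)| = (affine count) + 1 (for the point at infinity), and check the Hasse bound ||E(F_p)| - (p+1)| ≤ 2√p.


Affine points = {(2, 11), (2, 12), (6, 3), (6, 20), (9, 11), (9, 12), (10, 6), (10, 17), (12, 11), (12, 12), (13, 2), (13, 21), (17, 10), (17, 13), (19, 0), (20, 7), (20, 16)}; affine count = 17; |E(F_23)| = 18.

Discriminant check: Δ ∝ 4a³ + 27b² = 4·12³ + 27·20² = 4·1728 + 27·400 ≡ 2 (mod 23). Nonzero ⇒ E is nonsingular.
For each x ∈ F_23, compute rhs = x³ + 12·x + 20 mod 23, then count y ∈ F_23 with y² ≡ rhs.
  x = 0: rhs = 20, matching y values: none (0 points).
  x = 1: rhs = 10, matching y values: none (0 points).
  x = 2: rhs = 6, matching y values: 11, 12 (2 points).
  x = 3: rhs = 14, matching y values: none (0 points).
  x = 4: rhs = 17, matching y values: none (0 points).
  x = 5: rhs = 21, matching y values: none (0 points).
  x = 6: rhs = 9, matching y values: 3, 20 (2 points).
  x = 7: rhs = 10, matching y values: none (0 points).
  x = 8: rhs = 7, matching y values: none (0 points).
  x = 9: rhs = 6, matching y values: 11, 12 (2 points).
  x = 10: rhs = 13, matching y values: 6, 17 (2 points).
  x = 11: rhs = 11, matching y values: none (0 points).
  x = 12: rhs = 6, matching y values: 11, 12 (2 points).
  x = 13: rhs = 4, matching y values: 2, 21 (2 points).
  x = 14: rhs = 11, matching y values: none (0 points).
  x = 15: rhs = 10, matching y values: none (0 points).
  x = 16: rhs = 7, matching y values: none (0 points).
  x = 17: rhs = 8, matching y values: 10, 13 (2 points).
  x = 18: rhs = 19, matching y values: none (0 points).
  x = 19: rhs = 0, matching y values: 0 (1 points).
  x = 20: rhs = 3, matching y values: 7, 16 (2 points).
  x = 21: rhs = 11, matching y values: none (0 points).
  x = 22: rhs = 7, matching y values: none (0 points).
Total affine count: 17.
Full point count |E(F_23)| = 17 + 1 = 18.
Hasse bound: |18 − (23+1)| = |-6| = 6 ≤ 2√23 ≈ 9.5917 ✓.


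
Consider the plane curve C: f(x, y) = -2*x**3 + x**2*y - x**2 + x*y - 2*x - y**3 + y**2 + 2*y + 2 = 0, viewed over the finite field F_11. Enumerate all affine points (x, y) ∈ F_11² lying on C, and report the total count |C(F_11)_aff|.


Affine F_11-points: {(0, 5), (2, 0), (2, 6), (4, 2), (4, 4), (4, 6), (7, 10), (9, 1), (9, 2), (9, 9), (10, 7)}; count = 11.

For each of the 121 pairs (x, y) ∈ F_11², evaluate f(x, y) mod 11. Record the zeros.
  x = 0: [0↦2, 1↦4, 2↦2, 3↦1, 4↦6, 5↦0, 6↦10, 7↦8, 8↦10, 9↦10, 10↦2]  zeros at y ∈ {5}
  x = 1: [0↦8, 1↦1, 2↦1, 3↦2, 4↦9, 5↦5, 6↦6, 7↦6, 8↦10, 9↦1, 10↦6]  zeros at y ∈ ∅
  x = 2: [0↦0, 1↦8, 2↦1, 3↦6, 4↦6, 5↦6, 6↦0, 7↦4, 8↦1, 9↦7, 10↦5]  zeros at y ∈ {0, 6}
  x = 3: [0↦10, 1↦2, 2↦1, 3↦1, 4↦7, 5↦2, 6↦2, 7↦1, 8↦4, 9↦5, 10↦9]  zeros at y ∈ ∅
  x = 4: [0↦4, 1↦4, 2↦0, 3↦8, 4↦0, 5↦3, 6↦0, 7↦7, 8↦7, 9↦5, 10↦6]  zeros at y ∈ {2, 4, 6}
  x = 5: [0↦3, 1↦2, 2↦8, 3↦4, 4↦6, 5↦8, 6↦4, 7↦10, 8↦9, 9↦6, 10↦6]  zeros at y ∈ ∅
  x = 6: [0↦6, 1↦6, 2↦2, 3↦10, 4↦2, 5↦5, 6↦2, 7↦9, 8↦9, 9↦7, 10↦8]  zeros at y ∈ ∅
  x = 7: [0↦1, 1↦4, 2↦3, 3↦3, 4↦9, 5↦4, 6↦4, 7↦3, 8↦6, 9↦7, 10↦0]  zeros at y ∈ {10}
  x = 8: [0↦9, 1↦6, 2↦10, 3↦4, 4↦4, 5↦4, 6↦9, 7↦2, 8↦10, 9↦5, 10↦3]  zeros at y ∈ ∅
  x = 9: [0↦7, 1↦0, 2↦0, 3↦1, 4↦8, 5↦4, 6↦5, 7↦5, 8↦9, 9↦0, 10↦5]  zeros at y ∈ {1, 2, 9}
  x = 10: [0↦5, 1↦7, 2↦5, 3↦4, 4↦9, 5↦3, 6↦2, 7↦0, 8↦2, 9↦2, 10↦5]  zeros at y ∈ {7}
Collecting zeros: affine points = {(0, 5), (2, 0), (2, 6), (4, 2), (4, 4), (4, 6), (7, 10), (9, 1), (9, 2), (9, 9), (10, 7)}.
Total count |C(F_11)_aff| = 11.


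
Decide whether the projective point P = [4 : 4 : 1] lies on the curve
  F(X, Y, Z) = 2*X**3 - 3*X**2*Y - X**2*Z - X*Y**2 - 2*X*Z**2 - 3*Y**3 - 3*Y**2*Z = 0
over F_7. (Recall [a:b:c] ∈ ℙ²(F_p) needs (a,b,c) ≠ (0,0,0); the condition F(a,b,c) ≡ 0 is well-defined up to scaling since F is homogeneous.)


F(4,4,1) ≡ 0 (mod 7); P is on the curve.

Evaluate F(4, 4, 1) term-by-term (mod 7).
  2*X**3 ↦ 2·64·1·1 = 128
  -3*X**2*Y ↦ -3·16·4·1 = -192
  -X**2*Z ↦ -1·16·1·1 = -16
  -X*Y**2 ↦ -1·4·16·1 = -64
  -2*X*Z**2 ↦ -2·4·1·1 = -8
  -3*Y**3 ↦ -3·1·64·1 = -192
  -3*Y**2*Z ↦ -3·1·16·1 = -48
Sum: F(4, 4, 1) = (128) + (-192) + (-16) + (-64) + (-8) + (-192) + (-48) = -392.
Reducing mod 7: -392 ≡ 0 (mod 7).
Since F(a, b, c) ≡ 0 (mod 7), P lies on the curve.


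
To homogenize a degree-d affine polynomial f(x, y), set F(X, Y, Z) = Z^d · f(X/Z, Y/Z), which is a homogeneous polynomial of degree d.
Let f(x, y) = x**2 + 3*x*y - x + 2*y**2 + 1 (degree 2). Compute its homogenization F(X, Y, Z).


F(X, Y, Z) = X**2 + 3*X*Y - X*Z + 2*Y**2 + Z**2

deg(f) = 2.
Substitute x = X/Z, y = Y/Z into f, then multiply by Z^2.
  monomial 1·x^2·y^0 ↦ 1·X^2·Y^0·Z^0.
  monomial 3·x^1·y^1 ↦ 3·X^1·Y^1·Z^0.
  monomial -1·x^1·y^0 ↦ -1·X^1·Y^0·Z^1.
  monomial 2·x^0·y^2 ↦ 2·X^0·Y^2·Z^0.
  monomial 1·x^0·y^0 ↦ 1·X^0·Y^0·Z^2.
Collecting: F(X, Y, Z) = X**2 + 3*X*Y - X*Z + 2*Y**2 + Z**2.


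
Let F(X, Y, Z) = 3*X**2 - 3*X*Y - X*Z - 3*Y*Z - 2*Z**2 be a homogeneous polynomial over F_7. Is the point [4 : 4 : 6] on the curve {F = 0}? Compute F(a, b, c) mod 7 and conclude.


F(4,4,6) ≡ 0 (mod 7); P is on the curve.

Evaluate F(4, 4, 6) term-by-term (mod 7).
  3*X**2 ↦ 3·16·1·1 = 48
  -3*X*Y ↦ -3·4·4·1 = -48
  -X*Z ↦ -1·4·1·6 = -24
  -3*Y*Z ↦ -3·1·4·6 = -72
  -2*Z**2 ↦ -2·1·1·36 = -72
Sum: F(4, 4, 6) = (48) + (-48) + (-24) + (-72) + (-72) = -168.
Reducing mod 7: -168 ≡ 0 (mod 7).
Since F(a, b, c) ≡ 0 (mod 7), P lies on the curve.


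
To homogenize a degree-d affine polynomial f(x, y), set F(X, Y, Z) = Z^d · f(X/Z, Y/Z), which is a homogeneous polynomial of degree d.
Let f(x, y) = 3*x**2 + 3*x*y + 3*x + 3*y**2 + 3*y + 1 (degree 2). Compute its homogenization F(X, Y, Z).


F(X, Y, Z) = 3*X**2 + 3*X*Y + 3*X*Z + 3*Y**2 + 3*Y*Z + Z**2

deg(f) = 2.
Substitute x = X/Z, y = Y/Z into f, then multiply by Z^2.
  monomial 3·x^2·y^0 ↦ 3·X^2·Y^0·Z^0.
  monomial 3·x^1·y^1 ↦ 3·X^1·Y^1·Z^0.
  monomial 3·x^1·y^0 ↦ 3·X^1·Y^0·Z^1.
  monomial 3·x^0·y^2 ↦ 3·X^0·Y^2·Z^0.
  monomial 3·x^0·y^1 ↦ 3·X^0·Y^1·Z^1.
  monomial 1·x^0·y^0 ↦ 1·X^0·Y^0·Z^2.
Collecting: F(X, Y, Z) = 3*X**2 + 3*X*Y + 3*X*Z + 3*Y**2 + 3*Y*Z + Z**2.


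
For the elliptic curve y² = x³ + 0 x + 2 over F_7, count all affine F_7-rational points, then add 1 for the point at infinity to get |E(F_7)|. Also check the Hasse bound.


Affine points = {(0, 3), (0, 4), (3, 1), (3, 6), (5, 1), (5, 6), (6, 1), (6, 6)}; affine count = 8; |E(F_7)| = 9.

Discriminant check: Δ ∝ 4a³ + 27b² = 4·0³ + 27·2² = 4·0 + 27·4 ≡ 3 (mod 7). Nonzero ⇒ E is nonsingular.
For each x ∈ F_7, compute rhs = x³ + 0·x + 2 mod 7, then count y ∈ F_7 with y² ≡ rhs.
  x = 0: rhs = 2, matching y values: 3, 4 (2 points).
  x = 1: rhs = 3, matching y values: none (0 points).
  x = 2: rhs = 3, matching y values: none (0 points).
  x = 3: rhs = 1, matching y values: 1, 6 (2 points).
  x = 4: rhs = 3, matching y values: none (0 points).
  x = 5: rhs = 1, matching y values: 1, 6 (2 points).
  x = 6: rhs = 1, matching y values: 1, 6 (2 points).
Total affine count: 8.
Full point count |E(F_7)| = 8 + 1 = 9.
Hasse bound: |9 − (7+1)| = |1| = 1 ≤ 2√7 ≈ 5.2915 ✓.


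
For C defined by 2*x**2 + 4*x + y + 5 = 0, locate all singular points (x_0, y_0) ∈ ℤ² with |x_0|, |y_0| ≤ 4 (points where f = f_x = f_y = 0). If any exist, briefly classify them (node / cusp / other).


No singular points in the scanned grid; C is smooth there.

Compute partial derivatives:
  f_x = 4*x + 4.
  f_y = 1.
f_y = 1 is a nonzero constant, so f_y never vanishes: no point (x, y) can satisfy f = f_x = f_y = 0. In particular no (x, y) ∈ {−4, ..., 4}² is singular; the curve is smooth.


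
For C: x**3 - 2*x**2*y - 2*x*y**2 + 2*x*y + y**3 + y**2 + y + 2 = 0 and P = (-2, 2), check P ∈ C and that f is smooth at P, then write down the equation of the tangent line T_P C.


Tangent line at P: 24*x + 21*y + 6 = 0.

Step 1: f(-2, 2) = 0, so P lies on C.
Step 2: partial derivatives
  f_x(x, y) = 3*x**2 - 4*x*y - 2*y**2 + 2*y, f_y(x, y) = -2*x**2 - 4*x*y + 2*x + 3*y**2 + 2*y + 1.
  f_x(P) = 24, f_y(P) = 21 (gradient nonzero, so P is smooth).
Step 3: tangent line at P: 24·(x − -2) + 21·(y − 2) = 0.
Expanding: 24*x + 21*y + 6 = 0.


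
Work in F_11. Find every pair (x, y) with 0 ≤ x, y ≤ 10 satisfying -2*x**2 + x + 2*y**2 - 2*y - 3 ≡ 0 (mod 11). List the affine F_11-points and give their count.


Affine F_11-points: {(1, 2), (1, 10), (3, 5), (3, 7), (5, 2), (5, 10), (8, 4), (8, 8), (9, 4), (9, 8)}; count = 10.

For each of the 121 pairs (x, y) ∈ F_11², evaluate f(x, y) mod 11. Record the zeros.
  x = 0: [0↦8, 1↦8, 2↦1, 3↦9, 4↦10, 5↦4, 6↦2, 7↦4, 8↦10, 9↦9, 10↦1]  zeros at y ∈ ∅
  x = 1: [0↦7, 1↦7, 2↦0, 3↦8, 4↦9, 5↦3, 6↦1, 7↦3, 8↦9, 9↦8, 10↦0]  zeros at y ∈ {2, 10}
  x = 2: [0↦2, 1↦2, 2↦6, 3↦3, 4↦4, 5↦9, 6↦7, 7↦9, 8↦4, 9↦3, 10↦6]  zeros at y ∈ ∅
  x = 3: [0↦4, 1↦4, 2↦8, 3↦5, 4↦6, 5↦0, 6↦9, 7↦0, 8↦6, 9↦5, 10↦8]  zeros at y ∈ {5, 7}
  x = 4: [0↦2, 1↦2, 2↦6, 3↦3, 4↦4, 5↦9, 6↦7, 7↦9, 8↦4, 9↦3, 10↦6]  zeros at y ∈ ∅
  x = 5: [0↦7, 1↦7, 2↦0, 3↦8, 4↦9, 5↦3, 6↦1, 7↦3, 8↦9, 9↦8, 10↦0]  zeros at y ∈ {2, 10}
  x = 6: [0↦8, 1↦8, 2↦1, 3↦9, 4↦10, 5↦4, 6↦2, 7↦4, 8↦10, 9↦9, 10↦1]  zeros at y ∈ ∅
  x = 7: [0↦5, 1↦5, 2↦9, 3↦6, 4↦7, 5↦1, 6↦10, 7↦1, 8↦7, 9↦6, 10↦9]  zeros at y ∈ ∅
  x = 8: [0↦9, 1↦9, 2↦2, 3↦10, 4↦0, 5↦5, 6↦3, 7↦5, 8↦0, 9↦10, 10↦2]  zeros at y ∈ {4, 8}
  x = 9: [0↦9, 1↦9, 2↦2, 3↦10, 4↦0, 5↦5, 6↦3, 7↦5, 8↦0, 9↦10, 10↦2]  zeros at y ∈ {4, 8}
  x = 10: [0↦5, 1↦5, 2↦9, 3↦6, 4↦7, 5↦1, 6↦10, 7↦1, 8↦7, 9↦6, 10↦9]  zeros at y ∈ ∅
Collecting zeros: affine points = {(1, 2), (1, 10), (3, 5), (3, 7), (5, 2), (5, 10), (8, 4), (8, 8), (9, 4), (9, 8)}.
Total count |C(F_11)_aff| = 10.


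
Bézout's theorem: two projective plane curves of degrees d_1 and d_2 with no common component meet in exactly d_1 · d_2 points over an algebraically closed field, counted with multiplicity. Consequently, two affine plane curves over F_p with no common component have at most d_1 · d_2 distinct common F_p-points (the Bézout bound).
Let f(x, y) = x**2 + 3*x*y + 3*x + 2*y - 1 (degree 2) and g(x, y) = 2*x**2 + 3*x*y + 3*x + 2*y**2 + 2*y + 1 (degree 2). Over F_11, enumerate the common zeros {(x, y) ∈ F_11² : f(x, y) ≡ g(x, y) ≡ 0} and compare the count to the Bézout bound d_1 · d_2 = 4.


Common zeros: ∅; count = 0; Bézout bound = 4.

deg(f) = 2, deg(g) = 2, so Bézout bound = 4.
Scan x ∈ F_11. For each x, list the y ∈ F_11 with f(x, y) ≡ 0 and those with g(x, y) ≡ 0 (mod 11); the common zeros in that column are the intersection.
  x = 0: f ≡ 0 at y ∈ {6}; g ≡ 0 at y ∈ ∅; common: ∅.
  x = 1: f ≡ 0 at y ∈ {6}; g ≡ 0 at y ∈ ∅; common: ∅.
  x = 2: f ≡ 0 at y ∈ {3}; g ≡ 0 at y ∈ ∅; common: ∅.
  x = 3: f ≡ 0 at y ∈ ∅; g ≡ 0 at y ∈ ∅; common: ∅.
  x = 4: f ≡ 0 at y ∈ {2}; g ≡ 0 at y ∈ {5, 10}; common: ∅.
  x = 5: f ≡ 0 at y ∈ {10}; g ≡ 0 at y ∈ {0, 8}; common: ∅.
  x = 6: f ≡ 0 at y ∈ {10}; g ≡ 0 at y ∈ ∅; common: ∅.
  x = 7: f ≡ 0 at y ∈ {8}; g ≡ 0 at y ∈ {6, 10}; common: ∅.
  x = 8: f ≡ 0 at y ∈ {3}; g ≡ 0 at y ∈ ∅; common: ∅.
  x = 9: f ≡ 0 at y ∈ {2}; g ≡ 0 at y ∈ {5, 8}; common: ∅.
  x = 10: f ≡ 0 at y ∈ {8}; g ≡ 0 at y ∈ {0, 6}; common: ∅.
Collecting: common zeros = ∅, so the count is 0.
Comparison with the Bézout bound: 0 ≤ 4 = deg(f)·deg(g), as expected for curves with no common component (the affine F_11-count falls short of the bound because intersections may lie at infinity, over extension fields, or carry multiplicity).


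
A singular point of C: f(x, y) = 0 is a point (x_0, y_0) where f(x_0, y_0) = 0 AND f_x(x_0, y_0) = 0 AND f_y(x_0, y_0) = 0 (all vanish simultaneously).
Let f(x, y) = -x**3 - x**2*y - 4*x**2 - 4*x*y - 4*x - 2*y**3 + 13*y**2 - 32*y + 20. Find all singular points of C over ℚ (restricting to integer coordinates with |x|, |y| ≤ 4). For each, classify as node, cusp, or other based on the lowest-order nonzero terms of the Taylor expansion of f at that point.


Singular points: {(-2, 2)}; classification: cusp.

Compute partial derivatives:
  f_x = -3*x**2 - 2*x*y - 8*x - 4*y - 4.
  f_y = -x**2 - 4*x - 6*y**2 + 26*y - 32.
Scan x_0 ∈ {−4, ..., 4}. For each x_0, f_y(x_0, y) is a polynomial in y; find its integer roots y ∈ {−4, ..., 4}, then test f_x and f at those candidates.
  x = -4: f_y(-4, y) = -6*y**2 + 26*y - 32; no integer root y with |y| ≤ 4.
  x = -3: f_y(-3, y) = -6*y**2 + 26*y - 29; no integer root y with |y| ≤ 4.
  x = -2: f_y(-2, y) = -6*y**2 + 26*y - 28; vanishes at y ∈ {2}. (-2, 2): f_x = 0, f = 0 — SINGULAR.
  x = -1: f_y(-1, y) = -6*y**2 + 26*y - 29; no integer root y with |y| ≤ 4.
  x = 0: f_y(0, y) = -6*y**2 + 26*y - 32; no integer root y with |y| ≤ 4.
  x = 1: f_y(1, y) = -6*y**2 + 26*y - 37; no integer root y with |y| ≤ 4.
  x = 2: f_y(2, y) = -6*y**2 + 26*y - 44; no integer root y with |y| ≤ 4.
  x = 3: f_y(3, y) = -6*y**2 + 26*y - 53; no integer root y with |y| ≤ 4.
  x = 4: f_y(4, y) = -6*y**2 + 26*y - 64; no integer root y with |y| ≤ 4.
Only singular point on the grid: (-2, 2).
Classify: substitute x = -2 + u, y = 2 + v and expand: f = -u**3 - u**2*v - 2*v**3 + v**2.
No constant or linear terms (consistent with a singular point). Quadratic part: v**2. Cubic part: -u**3 - u**2*v - 2*v**3.
The quadratic part v**2 is a perfect square, so there is a single (double) tangent line v = 0, i.e. y = 2. Restricting the cubic part to that line (v = 0) leaves -u**3 ≠ 0, so f is not divisible by v and the branch is v² ≈ u**3 to lowest order — this is a cusp.
Classification: cusp.


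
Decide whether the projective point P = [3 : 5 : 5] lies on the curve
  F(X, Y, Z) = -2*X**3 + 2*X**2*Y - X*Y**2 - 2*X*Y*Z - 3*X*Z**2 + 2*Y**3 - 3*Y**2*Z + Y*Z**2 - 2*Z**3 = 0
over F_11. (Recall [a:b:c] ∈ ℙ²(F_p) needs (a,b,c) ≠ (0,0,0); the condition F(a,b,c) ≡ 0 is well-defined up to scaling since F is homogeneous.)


F(3,5,5) ≡ 7 (mod 11); P is NOT on the curve.

Evaluate F(3, 5, 5) term-by-term (mod 11).
  -2*X**3 ↦ -2·27·1·1 = -54
  2*X**2*Y ↦ 2·9·5·1 = 90
  -X*Y**2 ↦ -1·3·25·1 = -75
  -2*X*Y*Z ↦ -2·3·5·5 = -150
  -3*X*Z**2 ↦ -3·3·1·25 = -225
  2*Y**3 ↦ 2·1·125·1 = 250
  -3*Y**2*Z ↦ -3·1·25·5 = -375
  Y*Z**2 ↦ 1·1·5·25 = 125
  -2*Z**3 ↦ -2·1·1·125 = -250
Sum: F(3, 5, 5) = (-54) + (90) + (-75) + (-150) + (-225) + (250) + (-375) + (125) + (-250) = -664.
Reducing mod 11: -664 ≡ 7 (mod 11).
Since F(a, b, c) ≡ 7 ≠ 0 (mod 11), P does NOT lie on the curve.


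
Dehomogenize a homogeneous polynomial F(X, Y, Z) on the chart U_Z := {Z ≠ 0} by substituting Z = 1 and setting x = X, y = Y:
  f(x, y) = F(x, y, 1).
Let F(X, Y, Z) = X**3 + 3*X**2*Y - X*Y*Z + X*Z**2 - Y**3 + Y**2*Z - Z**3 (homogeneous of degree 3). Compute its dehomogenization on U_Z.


f(x, y) = x**3 + 3*x**2*y - x*y + x - y**3 + y**2 - 1

On U_Z we set Z = 1. Each monomial c·X^i·Y^j·Z^k in F becomes c·x^i·y^j·1^k = c·x^i·y^j.
Substituting Z = 1: F(X, Y, 1) = x**3 + 3*x**2*y - x*y + x - y**3 + y**2 - 1.
Note: deg(f) ≤ deg(F) = 3; strict inequality happens when F is divisible by Z (lost terms).


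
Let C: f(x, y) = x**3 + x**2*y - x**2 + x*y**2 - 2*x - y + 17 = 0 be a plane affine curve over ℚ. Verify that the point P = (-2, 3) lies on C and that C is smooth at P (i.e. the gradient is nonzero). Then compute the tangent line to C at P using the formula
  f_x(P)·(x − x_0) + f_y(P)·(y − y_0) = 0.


Tangent line at P: 11*x - 9*y + 49 = 0.

Step 1: f(-2, 3) = 0, so P lies on C.
Step 2: partial derivatives
  f_x(x, y) = 3*x**2 + 2*x*y - 2*x + y**2 - 2, f_y(x, y) = x**2 + 2*x*y - 1.
  f_x(P) = 11, f_y(P) = -9 (gradient nonzero, so P is smooth).
Step 3: tangent line at P: 11·(x − -2) + -9·(y − 3) = 0.
Expanding: 11*x - 9*y + 49 = 0.


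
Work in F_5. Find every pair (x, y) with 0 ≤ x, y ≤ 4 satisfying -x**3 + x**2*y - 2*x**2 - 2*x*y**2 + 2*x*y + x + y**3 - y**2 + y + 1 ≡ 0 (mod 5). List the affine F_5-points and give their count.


Affine F_5-points: {(3, 4), (4, 3)}; count = 2.

For each of the 25 pairs (x, y) ∈ F_5², evaluate f(x, y) mod 5. Record the zeros.
  x = 0: [0↦1, 1↦2, 2↦2, 3↦2, 4↦3]  zeros at y ∈ ∅
  x = 1: [0↦4, 1↦1, 2↦3, 3↦1, 4↦1]  zeros at y ∈ ∅
  x = 2: [0↦2, 1↦2, 2↦3, 3↦1, 4↦2]  zeros at y ∈ ∅
  x = 3: [0↦4, 1↦4, 2↦1, 3↦1, 4↦0]  zeros at y ∈ {4}
  x = 4: [0↦4, 1↦1, 2↦1, 3↦0, 4↦4]  zeros at y ∈ {3}
Collecting zeros: affine points = {(3, 4), (4, 3)}.
Total count |C(F_5)_aff| = 2.


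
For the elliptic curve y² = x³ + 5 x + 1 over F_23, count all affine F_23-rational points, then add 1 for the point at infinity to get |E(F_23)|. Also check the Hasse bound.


Affine points = {(0, 1), (0, 22), (4, 4), (4, 19), (5, 6), (5, 17), (8, 1), (8, 22), (9, 4), (9, 19), (10, 4), (10, 19), (12, 8), (12, 15), (13, 3), (13, 20), (14, 3), (14, 20), (15, 1), (15, 22), (17, 10), (17, 13), (18, 9), (18, 14), (19, 3), (19, 20), (21, 11), (21, 12), (22, 8), (22, 15)}; affine count = 30; |E(F_23)| = 31.

Discriminant check: Δ ∝ 4a³ + 27b² = 4·5³ + 27·1² = 4·125 + 27·1 ≡ 21 (mod 23). Nonzero ⇒ E is nonsingular.
For each x ∈ F_23, compute rhs = x³ + 5·x + 1 mod 23, then count y ∈ F_23 with y² ≡ rhs.
  x = 0: rhs = 1, matching y values: 1, 22 (2 points).
  x = 1: rhs = 7, matching y values: none (0 points).
  x = 2: rhs = 19, matching y values: none (0 points).
  x = 3: rhs = 20, matching y values: none (0 points).
  x = 4: rhs = 16, matching y values: 4, 19 (2 points).
  x = 5: rhs = 13, matching y values: 6, 17 (2 points).
  x = 6: rhs = 17, matching y values: none (0 points).
  x = 7: rhs = 11, matching y values: none (0 points).
  x = 8: rhs = 1, matching y values: 1, 22 (2 points).
  x = 9: rhs = 16, matching y values: 4, 19 (2 points).
  x = 10: rhs = 16, matching y values: 4, 19 (2 points).
  x = 11: rhs = 7, matching y values: none (0 points).
  x = 12: rhs = 18, matching y values: 8, 15 (2 points).
  x = 13: rhs = 9, matching y values: 3, 20 (2 points).
  x = 14: rhs = 9, matching y values: 3, 20 (2 points).
  x = 15: rhs = 1, matching y values: 1, 22 (2 points).
  x = 16: rhs = 14, matching y values: none (0 points).
  x = 17: rhs = 8, matching y values: 10, 13 (2 points).
  x = 18: rhs = 12, matching y values: 9, 14 (2 points).
  x = 19: rhs = 9, matching y values: 3, 20 (2 points).
  x = 20: rhs = 5, matching y values: none (0 points).
  x = 21: rhs = 6, matching y values: 11, 12 (2 points).
  x = 22: rhs = 18, matching y values: 8, 15 (2 points).
Total affine count: 30.
Full point count |E(F_23)| = 30 + 1 = 31.
Hasse bound: |31 − (23+1)| = |7| = 7 ≤ 2√23 ≈ 9.5917 ✓.


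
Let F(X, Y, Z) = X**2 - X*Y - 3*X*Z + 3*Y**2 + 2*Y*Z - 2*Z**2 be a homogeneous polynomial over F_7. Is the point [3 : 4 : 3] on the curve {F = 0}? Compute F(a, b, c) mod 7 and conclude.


F(3,4,3) ≡ 3 (mod 7); P is NOT on the curve.

Evaluate F(3, 4, 3) term-by-term (mod 7).
  X**2 ↦ 1·9·1·1 = 9
  -X*Y ↦ -1·3·4·1 = -12
  -3*X*Z ↦ -3·3·1·3 = -27
  3*Y**2 ↦ 3·1·16·1 = 48
  2*Y*Z ↦ 2·1·4·3 = 24
  -2*Z**2 ↦ -2·1·1·9 = -18
Sum: F(3, 4, 3) = (9) + (-12) + (-27) + (48) + (24) + (-18) = 24.
Reducing mod 7: 24 ≡ 3 (mod 7).
Since F(a, b, c) ≡ 3 ≠ 0 (mod 7), P does NOT lie on the curve.


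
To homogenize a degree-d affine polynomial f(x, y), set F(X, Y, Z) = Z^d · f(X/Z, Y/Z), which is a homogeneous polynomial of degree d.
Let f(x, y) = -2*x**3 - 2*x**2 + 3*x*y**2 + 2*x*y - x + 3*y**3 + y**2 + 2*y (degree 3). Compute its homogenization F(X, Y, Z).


F(X, Y, Z) = -2*X**3 - 2*X**2*Z + 3*X*Y**2 + 2*X*Y*Z - X*Z**2 + 3*Y**3 + Y**2*Z + 2*Y*Z**2

deg(f) = 3.
Substitute x = X/Z, y = Y/Z into f, then multiply by Z^3.
  monomial -2·x^3·y^0 ↦ -2·X^3·Y^0·Z^0.
  monomial -2·x^2·y^0 ↦ -2·X^2·Y^0·Z^1.
  monomial 3·x^1·y^2 ↦ 3·X^1·Y^2·Z^0.
  monomial 2·x^1·y^1 ↦ 2·X^1·Y^1·Z^1.
  monomial -1·x^1·y^0 ↦ -1·X^1·Y^0·Z^2.
  monomial 3·x^0·y^3 ↦ 3·X^0·Y^3·Z^0.
  monomial 1·x^0·y^2 ↦ 1·X^0·Y^2·Z^1.
  monomial 2·x^0·y^1 ↦ 2·X^0·Y^1·Z^2.
Collecting: F(X, Y, Z) = -2*X**3 - 2*X**2*Z + 3*X*Y**2 + 2*X*Y*Z - X*Z**2 + 3*Y**3 + Y**2*Z + 2*Y*Z**2.


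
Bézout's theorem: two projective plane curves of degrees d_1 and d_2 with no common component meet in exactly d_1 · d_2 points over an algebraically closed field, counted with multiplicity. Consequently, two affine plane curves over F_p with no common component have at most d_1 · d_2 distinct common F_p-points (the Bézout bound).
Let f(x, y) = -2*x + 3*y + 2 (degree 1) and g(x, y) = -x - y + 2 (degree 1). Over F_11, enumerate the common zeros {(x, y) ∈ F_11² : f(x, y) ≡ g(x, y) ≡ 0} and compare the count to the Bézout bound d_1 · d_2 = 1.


Common zeros: {(6, 7)}; count = 1; Bézout bound = 1.

deg(f) = 1, deg(g) = 1, so Bézout bound = 1.
Scan x ∈ F_11. For each x, list the y ∈ F_11 with f(x, y) ≡ 0 and those with g(x, y) ≡ 0 (mod 11); the common zeros in that column are the intersection.
  x = 0: f ≡ 0 at y ∈ {3}; g ≡ 0 at y ∈ {2}; common: ∅.
  x = 1: f ≡ 0 at y ∈ {0}; g ≡ 0 at y ∈ {1}; common: ∅.
  x = 2: f ≡ 0 at y ∈ {8}; g ≡ 0 at y ∈ {0}; common: ∅.
  x = 3: f ≡ 0 at y ∈ {5}; g ≡ 0 at y ∈ {10}; common: ∅.
  x = 4: f ≡ 0 at y ∈ {2}; g ≡ 0 at y ∈ {9}; common: ∅.
  x = 5: f ≡ 0 at y ∈ {10}; g ≡ 0 at y ∈ {8}; common: ∅.
  x = 6: f ≡ 0 at y ∈ {7}; g ≡ 0 at y ∈ {7}; common: {7}.
  x = 7: f ≡ 0 at y ∈ {4}; g ≡ 0 at y ∈ {6}; common: ∅.
  x = 8: f ≡ 0 at y ∈ {1}; g ≡ 0 at y ∈ {5}; common: ∅.
  x = 9: f ≡ 0 at y ∈ {9}; g ≡ 0 at y ∈ {4}; common: ∅.
  x = 10: f ≡ 0 at y ∈ {6}; g ≡ 0 at y ∈ {3}; common: ∅.
Collecting: common zeros = {(6, 7)}, so the count is 1.
Comparison with the Bézout bound: 1 ≤ 1 = deg(f)·deg(g), as expected for curves with no common component (the bound is attained).


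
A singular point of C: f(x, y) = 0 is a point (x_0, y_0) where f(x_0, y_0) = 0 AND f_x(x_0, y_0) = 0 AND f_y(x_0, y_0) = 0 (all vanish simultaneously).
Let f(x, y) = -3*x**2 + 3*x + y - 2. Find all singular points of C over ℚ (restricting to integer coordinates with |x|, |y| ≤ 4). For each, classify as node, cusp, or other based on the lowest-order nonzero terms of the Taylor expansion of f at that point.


No singular points in the scanned grid; C is smooth there.

Compute partial derivatives:
  f_x = 3 - 6*x.
  f_y = 1.
f_y = 1 is a nonzero constant, so f_y never vanishes: no point (x, y) can satisfy f = f_x = f_y = 0. In particular no (x, y) ∈ {−4, ..., 4}² is singular; the curve is smooth.


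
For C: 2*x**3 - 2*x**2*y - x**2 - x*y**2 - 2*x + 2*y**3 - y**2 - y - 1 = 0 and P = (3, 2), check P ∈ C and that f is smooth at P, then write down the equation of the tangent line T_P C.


Tangent line at P: 18*x - 11*y - 32 = 0.

Step 1: f(3, 2) = 0, so P lies on C.
Step 2: partial derivatives
  f_x(x, y) = 6*x**2 - 4*x*y - 2*x - y**2 - 2, f_y(x, y) = -2*x**2 - 2*x*y + 6*y**2 - 2*y - 1.
  f_x(P) = 18, f_y(P) = -11 (gradient nonzero, so P is smooth).
Step 3: tangent line at P: 18·(x − 3) + -11·(y − 2) = 0.
Expanding: 18*x - 11*y - 32 = 0.


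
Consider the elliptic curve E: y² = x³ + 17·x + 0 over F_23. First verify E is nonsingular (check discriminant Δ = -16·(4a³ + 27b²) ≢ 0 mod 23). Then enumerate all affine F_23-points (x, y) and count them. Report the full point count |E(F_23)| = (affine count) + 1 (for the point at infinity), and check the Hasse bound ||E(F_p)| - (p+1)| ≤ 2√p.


Affine points = {(0, 0), (1, 8), (1, 15), (3, 3), (3, 20), (5, 7), (5, 16), (7, 5), (7, 18), (8, 2), (8, 21), (9, 10), (9, 13), (11, 0), (12, 0), (13, 7), (13, 16), (17, 2), (17, 21), (19, 11), (19, 12), (21, 2), (21, 21)}; affine count = 23; |E(F_23)| = 24.

Discriminant check: Δ ∝ 4a³ + 27b² = 4·17³ + 27·0² = 4·4913 + 27·0 ≡ 10 (mod 23). Nonzero ⇒ E is nonsingular.
For each x ∈ F_23, compute rhs = x³ + 17·x + 0 mod 23, then count y ∈ F_23 with y² ≡ rhs.
  x = 0: rhs = 0, matching y values: 0 (1 points).
  x = 1: rhs = 18, matching y values: 8, 15 (2 points).
  x = 2: rhs = 19, matching y values: none (0 points).
  x = 3: rhs = 9, matching y values: 3, 20 (2 points).
  x = 4: rhs = 17, matching y values: none (0 points).
  x = 5: rhs = 3, matching y values: 7, 16 (2 points).
  x = 6: rhs = 19, matching y values: none (0 points).
  x = 7: rhs = 2, matching y values: 5, 18 (2 points).
  x = 8: rhs = 4, matching y values: 2, 21 (2 points).
  x = 9: rhs = 8, matching y values: 10, 13 (2 points).
  x = 10: rhs = 20, matching y values: none (0 points).
  x = 11: rhs = 0, matching y values: 0 (1 points).
  x = 12: rhs = 0, matching y values: 0 (1 points).
  x = 13: rhs = 3, matching y values: 7, 16 (2 points).
  x = 14: rhs = 15, matching y values: none (0 points).
  x = 15: rhs = 19, matching y values: none (0 points).
  x = 16: rhs = 21, matching y values: none (0 points).
  x = 17: rhs = 4, matching y values: 2, 21 (2 points).
  x = 18: rhs = 20, matching y values: none (0 points).
  x = 19: rhs = 6, matching y values: 11, 12 (2 points).
  x = 20: rhs = 14, matching y values: none (0 points).
  x = 21: rhs = 4, matching y values: 2, 21 (2 points).
  x = 22: rhs = 5, matching y values: none (0 points).
Total affine count: 23.
Full point count |E(F_23)| = 23 + 1 = 24.
Hasse bound: |24 − (23+1)| = |0| = 0 ≤ 2√23 ≈ 9.5917 ✓.


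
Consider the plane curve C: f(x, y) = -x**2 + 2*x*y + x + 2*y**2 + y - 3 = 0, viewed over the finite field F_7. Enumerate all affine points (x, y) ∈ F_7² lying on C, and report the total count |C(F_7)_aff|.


Affine F_7-points: {(0, 1), (0, 2), (2, 3), (2, 5), (3, 1), (3, 6), (5, 2), (5, 3)}; count = 8.

For each of the 49 pairs (x, y) ∈ F_7², evaluate f(x, y) mod 7. Record the zeros.
  x = 0: [0↦4, 1↦0, 2↦0, 3↦4, 4↦5, 5↦3, 6↦5]  zeros at y ∈ {1, 2}
  x = 1: [0↦4, 1↦2, 2↦4, 3↦3, 4↦6, 5↦6, 6↦3]  zeros at y ∈ ∅
  x = 2: [0↦2, 1↦2, 2↦6, 3↦0, 4↦5, 5↦0, 6↦6]  zeros at y ∈ {3, 5}
  x = 3: [0↦5, 1↦0, 2↦6, 3↦2, 4↦2, 5↦6, 6↦0]  zeros at y ∈ {1, 6}
  x = 4: [0↦6, 1↦3, 2↦4, 3↦2, 4↦4, 5↦3, 6↦6]  zeros at y ∈ ∅
  x = 5: [0↦5, 1↦4, 2↦0, 3↦0, 4↦4, 5↦5, 6↦3]  zeros at y ∈ {2, 3}
  x = 6: [0↦2, 1↦3, 2↦1, 3↦3, 4↦2, 5↦5, 6↦5]  zeros at y ∈ ∅
Collecting zeros: affine points = {(0, 1), (0, 2), (2, 3), (2, 5), (3, 1), (3, 6), (5, 2), (5, 3)}.
Total count |C(F_7)_aff| = 8.


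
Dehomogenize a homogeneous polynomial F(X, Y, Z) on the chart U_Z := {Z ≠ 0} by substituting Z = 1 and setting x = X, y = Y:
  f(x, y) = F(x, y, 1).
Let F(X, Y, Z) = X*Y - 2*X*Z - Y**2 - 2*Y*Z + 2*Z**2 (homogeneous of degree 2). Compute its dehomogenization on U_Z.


f(x, y) = x*y - 2*x - y**2 - 2*y + 2

On U_Z we set Z = 1. Each monomial c·X^i·Y^j·Z^k in F becomes c·x^i·y^j·1^k = c·x^i·y^j.
Substituting Z = 1: F(X, Y, 1) = x*y - 2*x - y**2 - 2*y + 2.
Note: deg(f) ≤ deg(F) = 2; strict inequality happens when F is divisible by Z (lost terms).


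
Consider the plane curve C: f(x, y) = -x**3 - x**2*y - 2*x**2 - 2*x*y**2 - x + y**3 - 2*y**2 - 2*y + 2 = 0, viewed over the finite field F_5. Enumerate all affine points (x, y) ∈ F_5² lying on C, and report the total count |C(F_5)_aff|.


Affine F_5-points: {(0, 3), (1, 3), (4, 1), (4, 3)}; count = 4.

For each of the 25 pairs (x, y) ∈ F_5², evaluate f(x, y) mod 5. Record the zeros.
  x = 0: [0↦2, 1↦4, 2↦3, 3↦0, 4↦1]  zeros at y ∈ {3}
  x = 1: [0↦3, 1↦2, 2↦4, 3↦0, 4↦1]  zeros at y ∈ {3}
  x = 2: [0↦4, 1↦3, 2↦1, 3↦4, 4↦3]  zeros at y ∈ ∅
  x = 3: [0↦4, 1↦1, 2↦3, 3↦1, 4↦1]  zeros at y ∈ ∅
  x = 4: [0↦2, 1↦0, 2↦4, 3↦0, 4↦4]  zeros at y ∈ {1, 3}
Collecting zeros: affine points = {(0, 3), (1, 3), (4, 1), (4, 3)}.
Total count |C(F_5)_aff| = 4.


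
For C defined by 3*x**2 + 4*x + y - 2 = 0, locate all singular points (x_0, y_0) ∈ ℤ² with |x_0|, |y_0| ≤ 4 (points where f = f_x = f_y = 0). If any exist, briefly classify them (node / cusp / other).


No singular points in the scanned grid; C is smooth there.

Compute partial derivatives:
  f_x = 6*x + 4.
  f_y = 1.
f_y = 1 is a nonzero constant, so f_y never vanishes: no point (x, y) can satisfy f = f_x = f_y = 0. In particular no (x, y) ∈ {−4, ..., 4}² is singular; the curve is smooth.


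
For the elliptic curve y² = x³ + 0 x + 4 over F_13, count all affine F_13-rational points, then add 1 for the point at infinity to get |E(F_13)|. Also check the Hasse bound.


Affine points = {(0, 2), (0, 11), (2, 5), (2, 8), (4, 4), (4, 9), (5, 5), (5, 8), (6, 5), (6, 8), (7, 3), (7, 10), (8, 3), (8, 10), (10, 4), (10, 9), (11, 3), (11, 10), (12, 4), (12, 9)}; affine count = 20; |E(F_13)| = 21.

Discriminant check: Δ ∝ 4a³ + 27b² = 4·0³ + 27·4² = 4·0 + 27·16 ≡ 3 (mod 13). Nonzero ⇒ E is nonsingular.
For each x ∈ F_13, compute rhs = x³ + 0·x + 4 mod 13, then count y ∈ F_13 with y² ≡ rhs.
  x = 0: rhs = 4, matching y values: 2, 11 (2 points).
  x = 1: rhs = 5, matching y values: none (0 points).
  x = 2: rhs = 12, matching y values: 5, 8 (2 points).
  x = 3: rhs = 5, matching y values: none (0 points).
  x = 4: rhs = 3, matching y values: 4, 9 (2 points).
  x = 5: rhs = 12, matching y values: 5, 8 (2 points).
  x = 6: rhs = 12, matching y values: 5, 8 (2 points).
  x = 7: rhs = 9, matching y values: 3, 10 (2 points).
  x = 8: rhs = 9, matching y values: 3, 10 (2 points).
  x = 9: rhs = 5, matching y values: none (0 points).
  x = 10: rhs = 3, matching y values: 4, 9 (2 points).
  x = 11: rhs = 9, matching y values: 3, 10 (2 points).
  x = 12: rhs = 3, matching y values: 4, 9 (2 points).
Total affine count: 20.
Full point count |E(F_13)| = 20 + 1 = 21.
Hasse bound: |21 − (13+1)| = |7| = 7 ≤ 2√13 ≈ 7.2111 ✓.


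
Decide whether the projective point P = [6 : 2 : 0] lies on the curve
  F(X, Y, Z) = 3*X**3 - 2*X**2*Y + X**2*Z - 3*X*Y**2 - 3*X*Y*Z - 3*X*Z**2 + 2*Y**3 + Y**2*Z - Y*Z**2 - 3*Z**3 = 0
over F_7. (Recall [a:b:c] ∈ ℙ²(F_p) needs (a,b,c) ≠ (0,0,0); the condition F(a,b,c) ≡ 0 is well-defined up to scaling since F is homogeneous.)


F(6,2,0) ≡ 0 (mod 7); P is on the curve.

Evaluate F(6, 2, 0) term-by-term (mod 7).
  3*X**3 ↦ 3·216·1·1 = 648
  -2*X**2*Y ↦ -2·36·2·1 = -144
  X**2*Z ↦ 1·36·1·0 = 0
  -3*X*Y**2 ↦ -3·6·4·1 = -72
  -3*X*Y*Z ↦ -3·6·2·0 = 0
  -3*X*Z**2 ↦ -3·6·1·0 = 0
  2*Y**3 ↦ 2·1·8·1 = 16
  Y**2*Z ↦ 1·1·4·0 = 0
  -Y*Z**2 ↦ -1·1·2·0 = 0
  -3*Z**3 ↦ -3·1·1·0 = 0
Sum: F(6, 2, 0) = (648) + (-144) + (0) + (-72) + (0) + (0) + (16) + (0) + (0) + (0) = 448.
Reducing mod 7: 448 ≡ 0 (mod 7).
Since F(a, b, c) ≡ 0 (mod 7), P lies on the curve.


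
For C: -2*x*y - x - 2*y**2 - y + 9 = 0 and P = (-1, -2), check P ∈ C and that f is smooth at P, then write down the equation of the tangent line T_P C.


Tangent line at P: 3*x + 9*y + 21 = 0.

Step 1: f(-1, -2) = 0, so P lies on C.
Step 2: partial derivatives
  f_x(x, y) = -2*y - 1, f_y(x, y) = -2*x - 4*y - 1.
  f_x(P) = 3, f_y(P) = 9 (gradient nonzero, so P is smooth).
Step 3: tangent line at P: 3·(x − -1) + 9·(y − -2) = 0.
Expanding: 3*x + 9*y + 21 = 0.


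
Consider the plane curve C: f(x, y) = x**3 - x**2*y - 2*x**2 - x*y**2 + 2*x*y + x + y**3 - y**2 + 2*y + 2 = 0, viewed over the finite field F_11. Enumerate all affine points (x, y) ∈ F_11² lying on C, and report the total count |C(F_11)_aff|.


Affine F_11-points: {(3, 7), (4, 9), (5, 10), (6, 2), (7, 3), (10, 3)}; count = 6.

For each of the 121 pairs (x, y) ∈ F_11², evaluate f(x, y) mod 11. Record the zeros.
  x = 0: [0↦2, 1↦4, 2↦10, 3↦4, 4↦3, 5↦2, 6↦7, 7↦2, 8↦4, 9↦8, 10↦9]  zeros at y ∈ ∅
  x = 1: [0↦2, 1↦4, 2↦8, 3↦9, 4↦2, 5↦4, 6↦10, 7↦4, 8↦3, 9↦2, 10↦7]  zeros at y ∈ ∅
  x = 2: [0↦4, 1↦4, 2↦4, 3↦10, 4↦6, 5↦9, 6↦3, 7↦5, 8↦10, 9↦2, 10↦9]  zeros at y ∈ ∅
  x = 3: [0↦3, 1↦10, 2↦4, 3↦2, 4↦10, 5↦1, 6↦3, 7↦0, 8↦9, 9↦3, 10↦10]  zeros at y ∈ {7}
  x = 4: [0↦5, 1↦6, 2↦3, 3↦2, 4↦9, 5↦8, 6↦5, 7↦6, 8↦6, 9↦0, 10↦5]  zeros at y ∈ {9}
  x = 5: [0↦5, 1↦9, 2↦7, 3↦5, 4↦9, 5↦3, 6↦4, 7↦7, 8↦7, 9↦10, 10↦0]  zeros at y ∈ {10}
  x = 6: [0↦9, 1↦3, 2↦0, 3↦6, 4↦5, 5↦3, 6↦6, 7↦9, 8↦7, 9↦6, 10↦1]  zeros at y ∈ {2}
  x = 7: [0↦1, 1↦5, 2↦10, 3↦0, 4↦3, 5↦3, 6↦6, 7↦7, 8↦1, 9↦5, 10↦3]  zeros at y ∈ {3}
  x = 8: [0↦9, 1↦10, 2↦10, 3↦4, 4↦9, 5↦9, 6↦10, 7↦7, 8↦6, 9↦2, 10↦1]  zeros at y ∈ ∅
  x = 9: [0↦6, 1↦2, 2↦6, 3↦2, 4↦7, 5↦5, 6↦2, 7↦4, 8↦6, 9↦3, 10↦1]  zeros at y ∈ ∅
  x = 10: [0↦9, 1↦9, 2↦4, 3↦0, 4↦3, 5↦8, 6↦10, 7↦4, 8↦7, 9↦3, 10↦9]  zeros at y ∈ {3}
Collecting zeros: affine points = {(3, 7), (4, 9), (5, 10), (6, 2), (7, 3), (10, 3)}.
Total count |C(F_11)_aff| = 6.


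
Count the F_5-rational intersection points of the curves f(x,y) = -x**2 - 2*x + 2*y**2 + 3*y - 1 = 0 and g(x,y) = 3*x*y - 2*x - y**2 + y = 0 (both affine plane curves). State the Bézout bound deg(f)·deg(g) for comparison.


Common zeros: ∅; count = 0; Bézout bound = 4.

deg(f) = 2, deg(g) = 2, so Bézout bound = 4.
Scan x ∈ F_5. For each x, list the y ∈ F_5 with f(x, y) ≡ 0 and those with g(x, y) ≡ 0 (mod 5); the common zeros in that column are the intersection.
  x = 0: f ≡ 0 at y ∈ ∅; g ≡ 0 at y ∈ {0, 1}; common: ∅.
  x = 1: f ≡ 0 at y ∈ {2, 4}; g ≡ 0 at y ∈ ∅; common: ∅.
  x = 2: f ≡ 0 at y ∈ {2, 4}; g ≡ 0 at y ∈ ∅; common: ∅.
  x = 3: f ≡ 0 at y ∈ ∅; g ≡ 0 at y ∈ {2, 3}; common: ∅.
  x = 4: f ≡ 0 at y ∈ {0, 1}; g ≡ 0 at y ∈ ∅; common: ∅.
Collecting: common zeros = ∅, so the count is 0.
Comparison with the Bézout bound: 0 ≤ 4 = deg(f)·deg(g), as expected for curves with no common component (the affine F_5-count falls short of the bound because intersections may lie at infinity, over extension fields, or carry multiplicity).


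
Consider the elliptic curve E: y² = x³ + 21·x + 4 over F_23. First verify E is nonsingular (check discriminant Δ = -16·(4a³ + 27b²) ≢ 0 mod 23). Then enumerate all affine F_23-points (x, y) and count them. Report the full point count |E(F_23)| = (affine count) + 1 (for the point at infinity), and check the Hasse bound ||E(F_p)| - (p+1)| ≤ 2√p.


Affine points = {(0, 2), (0, 21), (1, 7), (1, 16), (2, 10), (2, 13), (3, 5), (3, 18), (5, 2), (5, 21), (6, 1), (6, 22), (9, 5), (9, 18), (10, 8), (10, 15), (11, 5), (11, 18), (12, 11), (12, 12), (13, 6), (13, 17), (14, 11), (14, 12), (18, 2), (18, 21), (20, 11), (20, 12), (21, 0)}; affine count = 29; |E(F_23)| = 30.

Discriminant check: Δ ∝ 4a³ + 27b² = 4·21³ + 27·4² = 4·9261 + 27·16 ≡ 9 (mod 23). Nonzero ⇒ E is nonsingular.
For each x ∈ F_23, compute rhs = x³ + 21·x + 4 mod 23, then count y ∈ F_23 with y² ≡ rhs.
  x = 0: rhs = 4, matching y values: 2, 21 (2 points).
  x = 1: rhs = 3, matching y values: 7, 16 (2 points).
  x = 2: rhs = 8, matching y values: 10, 13 (2 points).
  x = 3: rhs = 2, matching y values: 5, 18 (2 points).
  x = 4: rhs = 14, matching y values: none (0 points).
  x = 5: rhs = 4, matching y values: 2, 21 (2 points).
  x = 6: rhs = 1, matching y values: 1, 22 (2 points).
  x = 7: rhs = 11, matching y values: none (0 points).
  x = 8: rhs = 17, matching y values: none (0 points).
  x = 9: rhs = 2, matching y values: 5, 18 (2 points).
  x = 10: rhs = 18, matching y values: 8, 15 (2 points).
  x = 11: rhs = 2, matching y values: 5, 18 (2 points).
  x = 12: rhs = 6, matching y values: 11, 12 (2 points).
  x = 13: rhs = 13, matching y values: 6, 17 (2 points).
  x = 14: rhs = 6, matching y values: 11, 12 (2 points).
  x = 15: rhs = 14, matching y values: none (0 points).
  x = 16: rhs = 20, matching y values: none (0 points).
  x = 17: rhs = 7, matching y values: none (0 points).
  x = 18: rhs = 4, matching y values: 2, 21 (2 points).
  x = 19: rhs = 17, matching y values: none (0 points).
  x = 20: rhs = 6, matching y values: 11, 12 (2 points).
  x = 21: rhs = 0, matching y values: 0 (1 points).
  x = 22: rhs = 5, matching y values: none (0 points).
Total affine count: 29.
Full point count |E(F_23)| = 29 + 1 = 30.
Hasse bound: |30 − (23+1)| = |6| = 6 ≤ 2√23 ≈ 9.5917 ✓.
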